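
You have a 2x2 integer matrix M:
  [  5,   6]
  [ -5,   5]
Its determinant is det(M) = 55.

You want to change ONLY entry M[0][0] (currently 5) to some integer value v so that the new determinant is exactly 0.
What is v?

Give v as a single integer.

det is linear in entry M[0][0]: det = old_det + (v - 5) * C_00
Cofactor C_00 = 5
Want det = 0: 55 + (v - 5) * 5 = 0
  (v - 5) = -55 / 5 = -11
  v = 5 + (-11) = -6

Answer: -6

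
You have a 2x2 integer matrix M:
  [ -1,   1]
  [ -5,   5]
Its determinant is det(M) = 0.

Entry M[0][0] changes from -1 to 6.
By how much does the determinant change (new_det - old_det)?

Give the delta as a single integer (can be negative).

Cofactor C_00 = 5
Entry delta = 6 - -1 = 7
Det delta = entry_delta * cofactor = 7 * 5 = 35

Answer: 35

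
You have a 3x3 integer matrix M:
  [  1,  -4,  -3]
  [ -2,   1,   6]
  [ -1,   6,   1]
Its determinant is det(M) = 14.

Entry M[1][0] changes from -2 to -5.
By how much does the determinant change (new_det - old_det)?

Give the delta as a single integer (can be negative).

Answer: 42

Derivation:
Cofactor C_10 = -14
Entry delta = -5 - -2 = -3
Det delta = entry_delta * cofactor = -3 * -14 = 42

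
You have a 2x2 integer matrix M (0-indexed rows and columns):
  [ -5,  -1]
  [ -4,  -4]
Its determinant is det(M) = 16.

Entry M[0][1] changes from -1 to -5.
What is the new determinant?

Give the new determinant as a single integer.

det is linear in row 0: changing M[0][1] by delta changes det by delta * cofactor(0,1).
Cofactor C_01 = (-1)^(0+1) * minor(0,1) = 4
Entry delta = -5 - -1 = -4
Det delta = -4 * 4 = -16
New det = 16 + -16 = 0

Answer: 0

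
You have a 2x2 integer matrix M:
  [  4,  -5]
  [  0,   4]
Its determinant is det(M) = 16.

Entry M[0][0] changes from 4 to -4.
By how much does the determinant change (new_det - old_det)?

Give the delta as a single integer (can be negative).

Cofactor C_00 = 4
Entry delta = -4 - 4 = -8
Det delta = entry_delta * cofactor = -8 * 4 = -32

Answer: -32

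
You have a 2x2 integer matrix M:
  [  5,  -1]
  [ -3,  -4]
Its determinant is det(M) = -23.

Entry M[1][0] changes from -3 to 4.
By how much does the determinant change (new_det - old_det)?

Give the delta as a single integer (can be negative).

Cofactor C_10 = 1
Entry delta = 4 - -3 = 7
Det delta = entry_delta * cofactor = 7 * 1 = 7

Answer: 7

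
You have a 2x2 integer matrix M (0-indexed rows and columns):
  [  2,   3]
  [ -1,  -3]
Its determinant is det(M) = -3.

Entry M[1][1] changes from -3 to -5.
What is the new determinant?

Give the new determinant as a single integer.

det is linear in row 1: changing M[1][1] by delta changes det by delta * cofactor(1,1).
Cofactor C_11 = (-1)^(1+1) * minor(1,1) = 2
Entry delta = -5 - -3 = -2
Det delta = -2 * 2 = -4
New det = -3 + -4 = -7

Answer: -7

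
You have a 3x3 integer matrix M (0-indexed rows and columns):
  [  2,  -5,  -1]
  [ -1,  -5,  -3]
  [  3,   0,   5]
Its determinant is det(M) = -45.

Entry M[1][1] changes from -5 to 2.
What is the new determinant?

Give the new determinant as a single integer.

Answer: 46

Derivation:
det is linear in row 1: changing M[1][1] by delta changes det by delta * cofactor(1,1).
Cofactor C_11 = (-1)^(1+1) * minor(1,1) = 13
Entry delta = 2 - -5 = 7
Det delta = 7 * 13 = 91
New det = -45 + 91 = 46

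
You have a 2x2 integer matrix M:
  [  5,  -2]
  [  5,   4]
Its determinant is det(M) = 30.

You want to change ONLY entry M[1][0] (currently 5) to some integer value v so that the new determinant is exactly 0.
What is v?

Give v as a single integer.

Answer: -10

Derivation:
det is linear in entry M[1][0]: det = old_det + (v - 5) * C_10
Cofactor C_10 = 2
Want det = 0: 30 + (v - 5) * 2 = 0
  (v - 5) = -30 / 2 = -15
  v = 5 + (-15) = -10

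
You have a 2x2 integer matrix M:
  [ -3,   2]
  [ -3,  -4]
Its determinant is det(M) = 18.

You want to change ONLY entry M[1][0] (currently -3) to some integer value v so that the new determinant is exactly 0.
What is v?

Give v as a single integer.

det is linear in entry M[1][0]: det = old_det + (v - -3) * C_10
Cofactor C_10 = -2
Want det = 0: 18 + (v - -3) * -2 = 0
  (v - -3) = -18 / -2 = 9
  v = -3 + (9) = 6

Answer: 6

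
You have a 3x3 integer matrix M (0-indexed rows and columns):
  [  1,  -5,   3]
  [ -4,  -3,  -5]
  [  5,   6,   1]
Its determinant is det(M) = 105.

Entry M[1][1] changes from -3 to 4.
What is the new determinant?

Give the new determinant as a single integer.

det is linear in row 1: changing M[1][1] by delta changes det by delta * cofactor(1,1).
Cofactor C_11 = (-1)^(1+1) * minor(1,1) = -14
Entry delta = 4 - -3 = 7
Det delta = 7 * -14 = -98
New det = 105 + -98 = 7

Answer: 7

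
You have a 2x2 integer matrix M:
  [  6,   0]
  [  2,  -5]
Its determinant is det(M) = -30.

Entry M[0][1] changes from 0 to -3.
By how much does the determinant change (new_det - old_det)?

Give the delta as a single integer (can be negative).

Answer: 6

Derivation:
Cofactor C_01 = -2
Entry delta = -3 - 0 = -3
Det delta = entry_delta * cofactor = -3 * -2 = 6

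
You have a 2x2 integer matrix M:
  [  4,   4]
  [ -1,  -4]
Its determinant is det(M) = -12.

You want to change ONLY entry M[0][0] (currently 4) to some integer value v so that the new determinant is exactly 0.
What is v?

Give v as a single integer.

Answer: 1

Derivation:
det is linear in entry M[0][0]: det = old_det + (v - 4) * C_00
Cofactor C_00 = -4
Want det = 0: -12 + (v - 4) * -4 = 0
  (v - 4) = 12 / -4 = -3
  v = 4 + (-3) = 1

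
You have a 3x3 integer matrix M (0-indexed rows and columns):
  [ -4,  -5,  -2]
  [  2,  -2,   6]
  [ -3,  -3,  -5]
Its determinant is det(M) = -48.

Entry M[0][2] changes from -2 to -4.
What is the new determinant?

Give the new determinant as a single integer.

det is linear in row 0: changing M[0][2] by delta changes det by delta * cofactor(0,2).
Cofactor C_02 = (-1)^(0+2) * minor(0,2) = -12
Entry delta = -4 - -2 = -2
Det delta = -2 * -12 = 24
New det = -48 + 24 = -24

Answer: -24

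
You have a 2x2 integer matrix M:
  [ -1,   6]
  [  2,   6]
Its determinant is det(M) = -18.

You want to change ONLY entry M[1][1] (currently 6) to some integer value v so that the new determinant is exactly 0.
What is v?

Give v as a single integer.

Answer: -12

Derivation:
det is linear in entry M[1][1]: det = old_det + (v - 6) * C_11
Cofactor C_11 = -1
Want det = 0: -18 + (v - 6) * -1 = 0
  (v - 6) = 18 / -1 = -18
  v = 6 + (-18) = -12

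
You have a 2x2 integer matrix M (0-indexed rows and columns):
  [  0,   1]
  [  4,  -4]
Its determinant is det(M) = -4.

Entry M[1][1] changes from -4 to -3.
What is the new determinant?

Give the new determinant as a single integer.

det is linear in row 1: changing M[1][1] by delta changes det by delta * cofactor(1,1).
Cofactor C_11 = (-1)^(1+1) * minor(1,1) = 0
Entry delta = -3 - -4 = 1
Det delta = 1 * 0 = 0
New det = -4 + 0 = -4

Answer: -4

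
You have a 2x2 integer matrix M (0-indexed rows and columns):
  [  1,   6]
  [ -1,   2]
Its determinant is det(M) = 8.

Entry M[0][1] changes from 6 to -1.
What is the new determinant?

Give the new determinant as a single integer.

Answer: 1

Derivation:
det is linear in row 0: changing M[0][1] by delta changes det by delta * cofactor(0,1).
Cofactor C_01 = (-1)^(0+1) * minor(0,1) = 1
Entry delta = -1 - 6 = -7
Det delta = -7 * 1 = -7
New det = 8 + -7 = 1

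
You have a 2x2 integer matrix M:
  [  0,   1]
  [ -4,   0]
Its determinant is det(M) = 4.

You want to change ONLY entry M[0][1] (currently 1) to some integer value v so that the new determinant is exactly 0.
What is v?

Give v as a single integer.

det is linear in entry M[0][1]: det = old_det + (v - 1) * C_01
Cofactor C_01 = 4
Want det = 0: 4 + (v - 1) * 4 = 0
  (v - 1) = -4 / 4 = -1
  v = 1 + (-1) = 0

Answer: 0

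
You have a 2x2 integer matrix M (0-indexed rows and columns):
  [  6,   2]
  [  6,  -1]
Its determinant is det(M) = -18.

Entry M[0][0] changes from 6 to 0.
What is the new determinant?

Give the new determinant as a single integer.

det is linear in row 0: changing M[0][0] by delta changes det by delta * cofactor(0,0).
Cofactor C_00 = (-1)^(0+0) * minor(0,0) = -1
Entry delta = 0 - 6 = -6
Det delta = -6 * -1 = 6
New det = -18 + 6 = -12

Answer: -12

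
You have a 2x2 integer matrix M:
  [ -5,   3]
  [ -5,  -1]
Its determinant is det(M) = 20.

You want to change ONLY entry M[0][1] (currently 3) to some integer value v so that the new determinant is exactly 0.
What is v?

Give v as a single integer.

Answer: -1

Derivation:
det is linear in entry M[0][1]: det = old_det + (v - 3) * C_01
Cofactor C_01 = 5
Want det = 0: 20 + (v - 3) * 5 = 0
  (v - 3) = -20 / 5 = -4
  v = 3 + (-4) = -1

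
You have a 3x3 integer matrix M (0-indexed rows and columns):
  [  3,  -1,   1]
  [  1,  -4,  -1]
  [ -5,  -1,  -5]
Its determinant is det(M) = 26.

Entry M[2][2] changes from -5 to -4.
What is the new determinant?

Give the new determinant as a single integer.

Answer: 15

Derivation:
det is linear in row 2: changing M[2][2] by delta changes det by delta * cofactor(2,2).
Cofactor C_22 = (-1)^(2+2) * minor(2,2) = -11
Entry delta = -4 - -5 = 1
Det delta = 1 * -11 = -11
New det = 26 + -11 = 15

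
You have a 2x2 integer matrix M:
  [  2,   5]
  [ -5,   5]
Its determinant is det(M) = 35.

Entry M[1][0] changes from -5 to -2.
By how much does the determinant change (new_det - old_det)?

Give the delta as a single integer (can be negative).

Answer: -15

Derivation:
Cofactor C_10 = -5
Entry delta = -2 - -5 = 3
Det delta = entry_delta * cofactor = 3 * -5 = -15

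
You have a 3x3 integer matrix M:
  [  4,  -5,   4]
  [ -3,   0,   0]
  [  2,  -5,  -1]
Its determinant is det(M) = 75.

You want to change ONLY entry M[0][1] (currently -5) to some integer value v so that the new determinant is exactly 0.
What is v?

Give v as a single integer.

Answer: 20

Derivation:
det is linear in entry M[0][1]: det = old_det + (v - -5) * C_01
Cofactor C_01 = -3
Want det = 0: 75 + (v - -5) * -3 = 0
  (v - -5) = -75 / -3 = 25
  v = -5 + (25) = 20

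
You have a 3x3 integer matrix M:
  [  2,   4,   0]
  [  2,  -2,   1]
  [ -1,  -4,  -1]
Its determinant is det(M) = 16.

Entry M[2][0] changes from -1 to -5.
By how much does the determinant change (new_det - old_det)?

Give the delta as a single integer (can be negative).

Answer: -16

Derivation:
Cofactor C_20 = 4
Entry delta = -5 - -1 = -4
Det delta = entry_delta * cofactor = -4 * 4 = -16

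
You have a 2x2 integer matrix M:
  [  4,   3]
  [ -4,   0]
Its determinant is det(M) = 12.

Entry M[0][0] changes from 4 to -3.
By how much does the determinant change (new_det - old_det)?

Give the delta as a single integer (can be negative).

Answer: 0

Derivation:
Cofactor C_00 = 0
Entry delta = -3 - 4 = -7
Det delta = entry_delta * cofactor = -7 * 0 = 0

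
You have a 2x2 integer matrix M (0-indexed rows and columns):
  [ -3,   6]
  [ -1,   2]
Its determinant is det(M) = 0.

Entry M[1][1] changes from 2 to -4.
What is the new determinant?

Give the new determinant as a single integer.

det is linear in row 1: changing M[1][1] by delta changes det by delta * cofactor(1,1).
Cofactor C_11 = (-1)^(1+1) * minor(1,1) = -3
Entry delta = -4 - 2 = -6
Det delta = -6 * -3 = 18
New det = 0 + 18 = 18

Answer: 18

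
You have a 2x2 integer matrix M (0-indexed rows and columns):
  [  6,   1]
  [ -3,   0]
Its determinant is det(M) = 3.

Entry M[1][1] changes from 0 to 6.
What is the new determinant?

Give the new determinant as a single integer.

det is linear in row 1: changing M[1][1] by delta changes det by delta * cofactor(1,1).
Cofactor C_11 = (-1)^(1+1) * minor(1,1) = 6
Entry delta = 6 - 0 = 6
Det delta = 6 * 6 = 36
New det = 3 + 36 = 39

Answer: 39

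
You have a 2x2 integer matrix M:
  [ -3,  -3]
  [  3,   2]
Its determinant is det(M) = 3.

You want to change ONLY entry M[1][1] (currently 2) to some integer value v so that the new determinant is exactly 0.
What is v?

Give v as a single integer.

det is linear in entry M[1][1]: det = old_det + (v - 2) * C_11
Cofactor C_11 = -3
Want det = 0: 3 + (v - 2) * -3 = 0
  (v - 2) = -3 / -3 = 1
  v = 2 + (1) = 3

Answer: 3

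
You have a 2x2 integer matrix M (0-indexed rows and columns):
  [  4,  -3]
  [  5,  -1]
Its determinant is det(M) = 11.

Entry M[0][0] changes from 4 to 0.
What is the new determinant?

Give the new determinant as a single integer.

Answer: 15

Derivation:
det is linear in row 0: changing M[0][0] by delta changes det by delta * cofactor(0,0).
Cofactor C_00 = (-1)^(0+0) * minor(0,0) = -1
Entry delta = 0 - 4 = -4
Det delta = -4 * -1 = 4
New det = 11 + 4 = 15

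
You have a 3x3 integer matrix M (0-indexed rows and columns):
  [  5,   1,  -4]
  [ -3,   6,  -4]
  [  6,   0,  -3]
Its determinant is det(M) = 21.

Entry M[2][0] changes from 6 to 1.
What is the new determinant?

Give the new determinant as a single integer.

Answer: -79

Derivation:
det is linear in row 2: changing M[2][0] by delta changes det by delta * cofactor(2,0).
Cofactor C_20 = (-1)^(2+0) * minor(2,0) = 20
Entry delta = 1 - 6 = -5
Det delta = -5 * 20 = -100
New det = 21 + -100 = -79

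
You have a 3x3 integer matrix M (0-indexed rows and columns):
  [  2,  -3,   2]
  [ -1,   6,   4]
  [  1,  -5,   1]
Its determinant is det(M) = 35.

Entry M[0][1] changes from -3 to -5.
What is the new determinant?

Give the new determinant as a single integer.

det is linear in row 0: changing M[0][1] by delta changes det by delta * cofactor(0,1).
Cofactor C_01 = (-1)^(0+1) * minor(0,1) = 5
Entry delta = -5 - -3 = -2
Det delta = -2 * 5 = -10
New det = 35 + -10 = 25

Answer: 25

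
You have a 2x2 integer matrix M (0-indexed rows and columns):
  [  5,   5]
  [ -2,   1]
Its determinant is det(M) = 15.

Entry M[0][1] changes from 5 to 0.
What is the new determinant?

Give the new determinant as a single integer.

Answer: 5

Derivation:
det is linear in row 0: changing M[0][1] by delta changes det by delta * cofactor(0,1).
Cofactor C_01 = (-1)^(0+1) * minor(0,1) = 2
Entry delta = 0 - 5 = -5
Det delta = -5 * 2 = -10
New det = 15 + -10 = 5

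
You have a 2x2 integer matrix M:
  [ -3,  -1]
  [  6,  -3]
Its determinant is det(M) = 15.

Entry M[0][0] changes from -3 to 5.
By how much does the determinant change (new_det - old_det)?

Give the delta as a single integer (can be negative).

Answer: -24

Derivation:
Cofactor C_00 = -3
Entry delta = 5 - -3 = 8
Det delta = entry_delta * cofactor = 8 * -3 = -24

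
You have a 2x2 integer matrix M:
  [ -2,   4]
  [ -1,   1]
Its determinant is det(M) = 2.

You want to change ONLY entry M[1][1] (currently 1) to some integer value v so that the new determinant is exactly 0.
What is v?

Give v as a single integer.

det is linear in entry M[1][1]: det = old_det + (v - 1) * C_11
Cofactor C_11 = -2
Want det = 0: 2 + (v - 1) * -2 = 0
  (v - 1) = -2 / -2 = 1
  v = 1 + (1) = 2

Answer: 2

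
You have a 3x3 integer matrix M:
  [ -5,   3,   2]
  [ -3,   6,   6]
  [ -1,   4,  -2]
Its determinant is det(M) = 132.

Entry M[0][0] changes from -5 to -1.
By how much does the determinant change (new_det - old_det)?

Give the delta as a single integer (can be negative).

Cofactor C_00 = -36
Entry delta = -1 - -5 = 4
Det delta = entry_delta * cofactor = 4 * -36 = -144

Answer: -144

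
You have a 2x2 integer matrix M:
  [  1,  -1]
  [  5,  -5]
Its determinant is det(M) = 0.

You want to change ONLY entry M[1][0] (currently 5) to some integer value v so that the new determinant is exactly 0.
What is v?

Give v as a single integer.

det is linear in entry M[1][0]: det = old_det + (v - 5) * C_10
Cofactor C_10 = 1
Want det = 0: 0 + (v - 5) * 1 = 0
  (v - 5) = 0 / 1 = 0
  v = 5 + (0) = 5

Answer: 5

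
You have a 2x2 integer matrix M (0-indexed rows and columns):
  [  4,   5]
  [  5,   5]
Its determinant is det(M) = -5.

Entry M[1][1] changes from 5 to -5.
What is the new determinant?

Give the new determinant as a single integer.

det is linear in row 1: changing M[1][1] by delta changes det by delta * cofactor(1,1).
Cofactor C_11 = (-1)^(1+1) * minor(1,1) = 4
Entry delta = -5 - 5 = -10
Det delta = -10 * 4 = -40
New det = -5 + -40 = -45

Answer: -45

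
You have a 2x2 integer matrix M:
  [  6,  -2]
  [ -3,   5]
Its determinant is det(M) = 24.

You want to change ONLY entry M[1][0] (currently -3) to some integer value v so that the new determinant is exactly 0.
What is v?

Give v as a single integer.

det is linear in entry M[1][0]: det = old_det + (v - -3) * C_10
Cofactor C_10 = 2
Want det = 0: 24 + (v - -3) * 2 = 0
  (v - -3) = -24 / 2 = -12
  v = -3 + (-12) = -15

Answer: -15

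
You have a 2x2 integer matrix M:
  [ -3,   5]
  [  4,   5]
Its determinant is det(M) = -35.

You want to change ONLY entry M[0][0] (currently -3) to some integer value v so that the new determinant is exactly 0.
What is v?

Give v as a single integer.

Answer: 4

Derivation:
det is linear in entry M[0][0]: det = old_det + (v - -3) * C_00
Cofactor C_00 = 5
Want det = 0: -35 + (v - -3) * 5 = 0
  (v - -3) = 35 / 5 = 7
  v = -3 + (7) = 4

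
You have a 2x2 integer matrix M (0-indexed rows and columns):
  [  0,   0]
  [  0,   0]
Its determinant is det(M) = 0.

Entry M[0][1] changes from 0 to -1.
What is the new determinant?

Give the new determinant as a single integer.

Answer: 0

Derivation:
det is linear in row 0: changing M[0][1] by delta changes det by delta * cofactor(0,1).
Cofactor C_01 = (-1)^(0+1) * minor(0,1) = 0
Entry delta = -1 - 0 = -1
Det delta = -1 * 0 = 0
New det = 0 + 0 = 0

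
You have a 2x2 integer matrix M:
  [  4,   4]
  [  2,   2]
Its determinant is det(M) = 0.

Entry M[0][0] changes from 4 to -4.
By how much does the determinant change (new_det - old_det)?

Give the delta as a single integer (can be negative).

Cofactor C_00 = 2
Entry delta = -4 - 4 = -8
Det delta = entry_delta * cofactor = -8 * 2 = -16

Answer: -16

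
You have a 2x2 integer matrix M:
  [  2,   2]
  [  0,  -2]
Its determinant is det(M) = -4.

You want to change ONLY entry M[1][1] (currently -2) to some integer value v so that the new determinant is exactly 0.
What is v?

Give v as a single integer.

Answer: 0

Derivation:
det is linear in entry M[1][1]: det = old_det + (v - -2) * C_11
Cofactor C_11 = 2
Want det = 0: -4 + (v - -2) * 2 = 0
  (v - -2) = 4 / 2 = 2
  v = -2 + (2) = 0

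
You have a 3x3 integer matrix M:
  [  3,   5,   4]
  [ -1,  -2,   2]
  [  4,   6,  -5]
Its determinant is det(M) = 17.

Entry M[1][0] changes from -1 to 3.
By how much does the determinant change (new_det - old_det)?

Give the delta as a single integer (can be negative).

Answer: 196

Derivation:
Cofactor C_10 = 49
Entry delta = 3 - -1 = 4
Det delta = entry_delta * cofactor = 4 * 49 = 196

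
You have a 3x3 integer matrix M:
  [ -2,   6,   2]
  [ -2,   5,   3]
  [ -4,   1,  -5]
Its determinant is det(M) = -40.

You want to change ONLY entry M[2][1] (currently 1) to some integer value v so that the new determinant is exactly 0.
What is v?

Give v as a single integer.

det is linear in entry M[2][1]: det = old_det + (v - 1) * C_21
Cofactor C_21 = 2
Want det = 0: -40 + (v - 1) * 2 = 0
  (v - 1) = 40 / 2 = 20
  v = 1 + (20) = 21

Answer: 21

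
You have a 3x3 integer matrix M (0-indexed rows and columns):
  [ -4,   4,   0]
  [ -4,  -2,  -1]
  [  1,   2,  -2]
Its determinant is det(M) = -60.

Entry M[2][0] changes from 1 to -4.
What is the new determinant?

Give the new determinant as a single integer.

det is linear in row 2: changing M[2][0] by delta changes det by delta * cofactor(2,0).
Cofactor C_20 = (-1)^(2+0) * minor(2,0) = -4
Entry delta = -4 - 1 = -5
Det delta = -5 * -4 = 20
New det = -60 + 20 = -40

Answer: -40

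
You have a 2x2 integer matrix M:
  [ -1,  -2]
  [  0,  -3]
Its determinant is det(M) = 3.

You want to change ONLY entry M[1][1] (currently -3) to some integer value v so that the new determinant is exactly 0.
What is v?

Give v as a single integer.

det is linear in entry M[1][1]: det = old_det + (v - -3) * C_11
Cofactor C_11 = -1
Want det = 0: 3 + (v - -3) * -1 = 0
  (v - -3) = -3 / -1 = 3
  v = -3 + (3) = 0

Answer: 0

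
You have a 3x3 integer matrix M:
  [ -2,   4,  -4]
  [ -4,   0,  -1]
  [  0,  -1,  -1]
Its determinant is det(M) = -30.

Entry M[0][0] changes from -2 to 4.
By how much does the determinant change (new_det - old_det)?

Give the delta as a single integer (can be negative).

Answer: -6

Derivation:
Cofactor C_00 = -1
Entry delta = 4 - -2 = 6
Det delta = entry_delta * cofactor = 6 * -1 = -6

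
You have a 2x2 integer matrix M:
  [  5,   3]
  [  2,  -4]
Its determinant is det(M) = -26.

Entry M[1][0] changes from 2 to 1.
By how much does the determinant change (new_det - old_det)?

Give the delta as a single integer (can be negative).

Cofactor C_10 = -3
Entry delta = 1 - 2 = -1
Det delta = entry_delta * cofactor = -1 * -3 = 3

Answer: 3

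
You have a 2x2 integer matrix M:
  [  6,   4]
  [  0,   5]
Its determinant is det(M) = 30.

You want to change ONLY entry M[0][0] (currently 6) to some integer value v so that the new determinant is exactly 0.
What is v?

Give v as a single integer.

Answer: 0

Derivation:
det is linear in entry M[0][0]: det = old_det + (v - 6) * C_00
Cofactor C_00 = 5
Want det = 0: 30 + (v - 6) * 5 = 0
  (v - 6) = -30 / 5 = -6
  v = 6 + (-6) = 0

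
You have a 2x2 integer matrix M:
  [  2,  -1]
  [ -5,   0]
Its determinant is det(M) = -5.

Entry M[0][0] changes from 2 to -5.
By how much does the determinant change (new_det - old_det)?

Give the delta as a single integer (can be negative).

Answer: 0

Derivation:
Cofactor C_00 = 0
Entry delta = -5 - 2 = -7
Det delta = entry_delta * cofactor = -7 * 0 = 0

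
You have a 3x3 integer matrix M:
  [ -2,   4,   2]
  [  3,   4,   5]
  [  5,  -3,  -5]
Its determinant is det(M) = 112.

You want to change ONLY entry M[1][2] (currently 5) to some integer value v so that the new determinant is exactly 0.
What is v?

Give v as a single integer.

det is linear in entry M[1][2]: det = old_det + (v - 5) * C_12
Cofactor C_12 = 14
Want det = 0: 112 + (v - 5) * 14 = 0
  (v - 5) = -112 / 14 = -8
  v = 5 + (-8) = -3

Answer: -3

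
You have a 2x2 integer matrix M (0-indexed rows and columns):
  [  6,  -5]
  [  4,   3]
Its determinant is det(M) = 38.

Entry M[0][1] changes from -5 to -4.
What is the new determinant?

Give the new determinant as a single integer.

det is linear in row 0: changing M[0][1] by delta changes det by delta * cofactor(0,1).
Cofactor C_01 = (-1)^(0+1) * minor(0,1) = -4
Entry delta = -4 - -5 = 1
Det delta = 1 * -4 = -4
New det = 38 + -4 = 34

Answer: 34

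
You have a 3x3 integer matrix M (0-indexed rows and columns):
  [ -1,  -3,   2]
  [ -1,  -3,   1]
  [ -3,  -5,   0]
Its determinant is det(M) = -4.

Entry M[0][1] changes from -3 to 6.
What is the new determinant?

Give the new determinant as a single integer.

det is linear in row 0: changing M[0][1] by delta changes det by delta * cofactor(0,1).
Cofactor C_01 = (-1)^(0+1) * minor(0,1) = -3
Entry delta = 6 - -3 = 9
Det delta = 9 * -3 = -27
New det = -4 + -27 = -31

Answer: -31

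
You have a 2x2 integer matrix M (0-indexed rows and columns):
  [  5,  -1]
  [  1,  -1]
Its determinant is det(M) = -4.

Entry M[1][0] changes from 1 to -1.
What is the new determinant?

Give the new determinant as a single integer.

det is linear in row 1: changing M[1][0] by delta changes det by delta * cofactor(1,0).
Cofactor C_10 = (-1)^(1+0) * minor(1,0) = 1
Entry delta = -1 - 1 = -2
Det delta = -2 * 1 = -2
New det = -4 + -2 = -6

Answer: -6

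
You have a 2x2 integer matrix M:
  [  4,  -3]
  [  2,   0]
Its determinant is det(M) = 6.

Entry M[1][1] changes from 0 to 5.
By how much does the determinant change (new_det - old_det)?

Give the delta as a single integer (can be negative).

Answer: 20

Derivation:
Cofactor C_11 = 4
Entry delta = 5 - 0 = 5
Det delta = entry_delta * cofactor = 5 * 4 = 20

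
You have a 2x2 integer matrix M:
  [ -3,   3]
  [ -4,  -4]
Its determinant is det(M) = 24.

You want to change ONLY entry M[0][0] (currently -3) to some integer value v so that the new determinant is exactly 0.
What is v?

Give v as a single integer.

Answer: 3

Derivation:
det is linear in entry M[0][0]: det = old_det + (v - -3) * C_00
Cofactor C_00 = -4
Want det = 0: 24 + (v - -3) * -4 = 0
  (v - -3) = -24 / -4 = 6
  v = -3 + (6) = 3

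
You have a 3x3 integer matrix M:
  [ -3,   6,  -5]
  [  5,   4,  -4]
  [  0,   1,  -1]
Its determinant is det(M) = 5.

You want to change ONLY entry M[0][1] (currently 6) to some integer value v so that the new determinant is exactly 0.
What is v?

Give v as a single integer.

Answer: 5

Derivation:
det is linear in entry M[0][1]: det = old_det + (v - 6) * C_01
Cofactor C_01 = 5
Want det = 0: 5 + (v - 6) * 5 = 0
  (v - 6) = -5 / 5 = -1
  v = 6 + (-1) = 5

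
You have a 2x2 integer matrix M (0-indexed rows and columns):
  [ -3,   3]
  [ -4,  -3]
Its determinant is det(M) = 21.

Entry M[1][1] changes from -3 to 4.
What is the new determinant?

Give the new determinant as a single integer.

det is linear in row 1: changing M[1][1] by delta changes det by delta * cofactor(1,1).
Cofactor C_11 = (-1)^(1+1) * minor(1,1) = -3
Entry delta = 4 - -3 = 7
Det delta = 7 * -3 = -21
New det = 21 + -21 = 0

Answer: 0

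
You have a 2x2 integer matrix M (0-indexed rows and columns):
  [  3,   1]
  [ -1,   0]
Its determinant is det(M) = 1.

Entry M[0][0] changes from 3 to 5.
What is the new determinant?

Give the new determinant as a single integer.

det is linear in row 0: changing M[0][0] by delta changes det by delta * cofactor(0,0).
Cofactor C_00 = (-1)^(0+0) * minor(0,0) = 0
Entry delta = 5 - 3 = 2
Det delta = 2 * 0 = 0
New det = 1 + 0 = 1

Answer: 1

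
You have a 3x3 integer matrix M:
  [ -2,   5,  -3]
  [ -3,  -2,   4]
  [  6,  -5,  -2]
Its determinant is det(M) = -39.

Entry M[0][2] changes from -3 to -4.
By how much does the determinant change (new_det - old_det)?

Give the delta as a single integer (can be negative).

Cofactor C_02 = 27
Entry delta = -4 - -3 = -1
Det delta = entry_delta * cofactor = -1 * 27 = -27

Answer: -27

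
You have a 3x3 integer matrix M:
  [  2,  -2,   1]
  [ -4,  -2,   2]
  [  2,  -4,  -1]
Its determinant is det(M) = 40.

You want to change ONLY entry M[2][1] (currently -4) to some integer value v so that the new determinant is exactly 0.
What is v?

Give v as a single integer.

det is linear in entry M[2][1]: det = old_det + (v - -4) * C_21
Cofactor C_21 = -8
Want det = 0: 40 + (v - -4) * -8 = 0
  (v - -4) = -40 / -8 = 5
  v = -4 + (5) = 1

Answer: 1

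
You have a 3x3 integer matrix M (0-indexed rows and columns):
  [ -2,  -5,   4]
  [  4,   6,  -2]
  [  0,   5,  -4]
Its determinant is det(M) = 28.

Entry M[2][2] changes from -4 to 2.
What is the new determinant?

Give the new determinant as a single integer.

det is linear in row 2: changing M[2][2] by delta changes det by delta * cofactor(2,2).
Cofactor C_22 = (-1)^(2+2) * minor(2,2) = 8
Entry delta = 2 - -4 = 6
Det delta = 6 * 8 = 48
New det = 28 + 48 = 76

Answer: 76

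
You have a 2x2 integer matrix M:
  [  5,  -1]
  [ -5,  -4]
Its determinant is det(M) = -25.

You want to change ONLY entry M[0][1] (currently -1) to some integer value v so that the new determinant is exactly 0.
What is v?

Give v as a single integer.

Answer: 4

Derivation:
det is linear in entry M[0][1]: det = old_det + (v - -1) * C_01
Cofactor C_01 = 5
Want det = 0: -25 + (v - -1) * 5 = 0
  (v - -1) = 25 / 5 = 5
  v = -1 + (5) = 4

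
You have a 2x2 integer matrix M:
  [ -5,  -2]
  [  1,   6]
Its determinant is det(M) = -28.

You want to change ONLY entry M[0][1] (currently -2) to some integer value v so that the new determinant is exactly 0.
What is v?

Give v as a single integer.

Answer: -30

Derivation:
det is linear in entry M[0][1]: det = old_det + (v - -2) * C_01
Cofactor C_01 = -1
Want det = 0: -28 + (v - -2) * -1 = 0
  (v - -2) = 28 / -1 = -28
  v = -2 + (-28) = -30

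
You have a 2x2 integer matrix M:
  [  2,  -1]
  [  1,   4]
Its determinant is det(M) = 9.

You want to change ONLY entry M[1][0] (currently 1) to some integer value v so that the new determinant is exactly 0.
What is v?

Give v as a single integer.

Answer: -8

Derivation:
det is linear in entry M[1][0]: det = old_det + (v - 1) * C_10
Cofactor C_10 = 1
Want det = 0: 9 + (v - 1) * 1 = 0
  (v - 1) = -9 / 1 = -9
  v = 1 + (-9) = -8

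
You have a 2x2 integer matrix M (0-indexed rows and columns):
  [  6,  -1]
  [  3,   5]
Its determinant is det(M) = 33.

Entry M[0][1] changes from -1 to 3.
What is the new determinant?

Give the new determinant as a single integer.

Answer: 21

Derivation:
det is linear in row 0: changing M[0][1] by delta changes det by delta * cofactor(0,1).
Cofactor C_01 = (-1)^(0+1) * minor(0,1) = -3
Entry delta = 3 - -1 = 4
Det delta = 4 * -3 = -12
New det = 33 + -12 = 21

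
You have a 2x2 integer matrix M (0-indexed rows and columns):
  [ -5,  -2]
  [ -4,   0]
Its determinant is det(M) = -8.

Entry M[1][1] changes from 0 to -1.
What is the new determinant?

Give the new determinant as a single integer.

Answer: -3

Derivation:
det is linear in row 1: changing M[1][1] by delta changes det by delta * cofactor(1,1).
Cofactor C_11 = (-1)^(1+1) * minor(1,1) = -5
Entry delta = -1 - 0 = -1
Det delta = -1 * -5 = 5
New det = -8 + 5 = -3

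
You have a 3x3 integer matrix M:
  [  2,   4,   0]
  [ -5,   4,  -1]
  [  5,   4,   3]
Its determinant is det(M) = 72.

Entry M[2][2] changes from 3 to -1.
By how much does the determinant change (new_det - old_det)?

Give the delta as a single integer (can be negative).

Cofactor C_22 = 28
Entry delta = -1 - 3 = -4
Det delta = entry_delta * cofactor = -4 * 28 = -112

Answer: -112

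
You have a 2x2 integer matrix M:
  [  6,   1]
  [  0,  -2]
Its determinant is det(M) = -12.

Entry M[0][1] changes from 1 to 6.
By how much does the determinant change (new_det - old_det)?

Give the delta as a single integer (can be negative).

Answer: 0

Derivation:
Cofactor C_01 = 0
Entry delta = 6 - 1 = 5
Det delta = entry_delta * cofactor = 5 * 0 = 0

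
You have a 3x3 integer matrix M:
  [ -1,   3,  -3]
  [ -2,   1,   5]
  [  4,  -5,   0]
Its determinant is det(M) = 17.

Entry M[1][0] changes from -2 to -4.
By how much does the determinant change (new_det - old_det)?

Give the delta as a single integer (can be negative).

Cofactor C_10 = 15
Entry delta = -4 - -2 = -2
Det delta = entry_delta * cofactor = -2 * 15 = -30

Answer: -30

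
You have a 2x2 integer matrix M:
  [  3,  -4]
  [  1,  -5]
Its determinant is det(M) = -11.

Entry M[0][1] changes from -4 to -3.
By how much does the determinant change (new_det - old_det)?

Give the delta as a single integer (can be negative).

Answer: -1

Derivation:
Cofactor C_01 = -1
Entry delta = -3 - -4 = 1
Det delta = entry_delta * cofactor = 1 * -1 = -1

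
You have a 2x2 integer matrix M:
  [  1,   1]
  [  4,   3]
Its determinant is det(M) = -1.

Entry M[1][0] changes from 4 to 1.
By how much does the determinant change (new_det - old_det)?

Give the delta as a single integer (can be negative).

Cofactor C_10 = -1
Entry delta = 1 - 4 = -3
Det delta = entry_delta * cofactor = -3 * -1 = 3

Answer: 3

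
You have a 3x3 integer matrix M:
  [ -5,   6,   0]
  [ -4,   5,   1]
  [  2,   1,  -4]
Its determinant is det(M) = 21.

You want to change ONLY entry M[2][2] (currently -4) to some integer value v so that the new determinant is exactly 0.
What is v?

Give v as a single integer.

Answer: 17

Derivation:
det is linear in entry M[2][2]: det = old_det + (v - -4) * C_22
Cofactor C_22 = -1
Want det = 0: 21 + (v - -4) * -1 = 0
  (v - -4) = -21 / -1 = 21
  v = -4 + (21) = 17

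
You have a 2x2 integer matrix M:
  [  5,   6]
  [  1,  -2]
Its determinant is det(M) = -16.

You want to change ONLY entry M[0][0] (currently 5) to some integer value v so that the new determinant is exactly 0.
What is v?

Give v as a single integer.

det is linear in entry M[0][0]: det = old_det + (v - 5) * C_00
Cofactor C_00 = -2
Want det = 0: -16 + (v - 5) * -2 = 0
  (v - 5) = 16 / -2 = -8
  v = 5 + (-8) = -3

Answer: -3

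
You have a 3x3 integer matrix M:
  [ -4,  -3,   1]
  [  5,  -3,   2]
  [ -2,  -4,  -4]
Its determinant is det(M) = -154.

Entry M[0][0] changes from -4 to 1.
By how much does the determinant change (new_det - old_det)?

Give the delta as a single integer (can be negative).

Cofactor C_00 = 20
Entry delta = 1 - -4 = 5
Det delta = entry_delta * cofactor = 5 * 20 = 100

Answer: 100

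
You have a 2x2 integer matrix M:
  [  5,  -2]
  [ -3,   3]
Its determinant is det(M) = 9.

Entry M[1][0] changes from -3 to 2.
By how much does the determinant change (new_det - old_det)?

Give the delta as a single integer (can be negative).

Cofactor C_10 = 2
Entry delta = 2 - -3 = 5
Det delta = entry_delta * cofactor = 5 * 2 = 10

Answer: 10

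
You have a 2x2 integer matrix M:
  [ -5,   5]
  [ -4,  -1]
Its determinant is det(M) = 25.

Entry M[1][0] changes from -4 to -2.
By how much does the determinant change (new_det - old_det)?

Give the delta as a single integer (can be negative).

Answer: -10

Derivation:
Cofactor C_10 = -5
Entry delta = -2 - -4 = 2
Det delta = entry_delta * cofactor = 2 * -5 = -10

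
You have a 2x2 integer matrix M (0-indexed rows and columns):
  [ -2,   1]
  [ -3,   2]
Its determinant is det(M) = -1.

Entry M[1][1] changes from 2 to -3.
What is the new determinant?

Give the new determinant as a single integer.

det is linear in row 1: changing M[1][1] by delta changes det by delta * cofactor(1,1).
Cofactor C_11 = (-1)^(1+1) * minor(1,1) = -2
Entry delta = -3 - 2 = -5
Det delta = -5 * -2 = 10
New det = -1 + 10 = 9

Answer: 9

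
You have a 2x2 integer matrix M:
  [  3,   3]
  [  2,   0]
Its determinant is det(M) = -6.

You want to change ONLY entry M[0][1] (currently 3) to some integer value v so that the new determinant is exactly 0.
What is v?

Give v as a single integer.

det is linear in entry M[0][1]: det = old_det + (v - 3) * C_01
Cofactor C_01 = -2
Want det = 0: -6 + (v - 3) * -2 = 0
  (v - 3) = 6 / -2 = -3
  v = 3 + (-3) = 0

Answer: 0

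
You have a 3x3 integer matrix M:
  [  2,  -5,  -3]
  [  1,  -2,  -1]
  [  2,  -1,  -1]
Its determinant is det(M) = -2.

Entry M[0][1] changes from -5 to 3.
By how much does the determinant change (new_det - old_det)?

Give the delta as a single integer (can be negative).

Cofactor C_01 = -1
Entry delta = 3 - -5 = 8
Det delta = entry_delta * cofactor = 8 * -1 = -8

Answer: -8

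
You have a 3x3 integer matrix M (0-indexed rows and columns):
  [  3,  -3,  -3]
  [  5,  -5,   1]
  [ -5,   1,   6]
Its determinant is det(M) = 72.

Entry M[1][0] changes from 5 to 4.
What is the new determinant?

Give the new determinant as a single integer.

Answer: 57

Derivation:
det is linear in row 1: changing M[1][0] by delta changes det by delta * cofactor(1,0).
Cofactor C_10 = (-1)^(1+0) * minor(1,0) = 15
Entry delta = 4 - 5 = -1
Det delta = -1 * 15 = -15
New det = 72 + -15 = 57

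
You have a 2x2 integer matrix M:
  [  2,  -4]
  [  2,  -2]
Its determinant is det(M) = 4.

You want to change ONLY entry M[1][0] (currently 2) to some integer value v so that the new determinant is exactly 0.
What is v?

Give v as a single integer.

Answer: 1

Derivation:
det is linear in entry M[1][0]: det = old_det + (v - 2) * C_10
Cofactor C_10 = 4
Want det = 0: 4 + (v - 2) * 4 = 0
  (v - 2) = -4 / 4 = -1
  v = 2 + (-1) = 1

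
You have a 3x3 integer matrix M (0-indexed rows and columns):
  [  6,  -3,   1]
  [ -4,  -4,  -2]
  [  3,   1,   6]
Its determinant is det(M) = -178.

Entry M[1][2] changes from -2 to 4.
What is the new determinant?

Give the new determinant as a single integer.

det is linear in row 1: changing M[1][2] by delta changes det by delta * cofactor(1,2).
Cofactor C_12 = (-1)^(1+2) * minor(1,2) = -15
Entry delta = 4 - -2 = 6
Det delta = 6 * -15 = -90
New det = -178 + -90 = -268

Answer: -268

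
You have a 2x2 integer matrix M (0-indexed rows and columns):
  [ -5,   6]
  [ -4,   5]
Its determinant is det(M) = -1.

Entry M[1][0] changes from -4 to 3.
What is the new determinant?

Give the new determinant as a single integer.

Answer: -43

Derivation:
det is linear in row 1: changing M[1][0] by delta changes det by delta * cofactor(1,0).
Cofactor C_10 = (-1)^(1+0) * minor(1,0) = -6
Entry delta = 3 - -4 = 7
Det delta = 7 * -6 = -42
New det = -1 + -42 = -43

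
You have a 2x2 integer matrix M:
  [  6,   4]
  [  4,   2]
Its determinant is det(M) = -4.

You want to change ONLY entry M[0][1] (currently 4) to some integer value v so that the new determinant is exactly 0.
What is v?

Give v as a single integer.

Answer: 3

Derivation:
det is linear in entry M[0][1]: det = old_det + (v - 4) * C_01
Cofactor C_01 = -4
Want det = 0: -4 + (v - 4) * -4 = 0
  (v - 4) = 4 / -4 = -1
  v = 4 + (-1) = 3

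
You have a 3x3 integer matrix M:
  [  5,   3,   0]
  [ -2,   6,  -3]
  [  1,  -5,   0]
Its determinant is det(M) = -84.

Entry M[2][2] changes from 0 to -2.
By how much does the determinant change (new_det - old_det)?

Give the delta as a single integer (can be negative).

Cofactor C_22 = 36
Entry delta = -2 - 0 = -2
Det delta = entry_delta * cofactor = -2 * 36 = -72

Answer: -72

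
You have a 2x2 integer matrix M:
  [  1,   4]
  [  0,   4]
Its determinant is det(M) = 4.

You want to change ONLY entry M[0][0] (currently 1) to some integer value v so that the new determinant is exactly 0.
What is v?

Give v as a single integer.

det is linear in entry M[0][0]: det = old_det + (v - 1) * C_00
Cofactor C_00 = 4
Want det = 0: 4 + (v - 1) * 4 = 0
  (v - 1) = -4 / 4 = -1
  v = 1 + (-1) = 0

Answer: 0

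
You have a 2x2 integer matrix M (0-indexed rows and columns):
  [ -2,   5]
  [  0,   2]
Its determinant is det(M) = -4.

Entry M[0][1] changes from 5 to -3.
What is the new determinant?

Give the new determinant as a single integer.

det is linear in row 0: changing M[0][1] by delta changes det by delta * cofactor(0,1).
Cofactor C_01 = (-1)^(0+1) * minor(0,1) = 0
Entry delta = -3 - 5 = -8
Det delta = -8 * 0 = 0
New det = -4 + 0 = -4

Answer: -4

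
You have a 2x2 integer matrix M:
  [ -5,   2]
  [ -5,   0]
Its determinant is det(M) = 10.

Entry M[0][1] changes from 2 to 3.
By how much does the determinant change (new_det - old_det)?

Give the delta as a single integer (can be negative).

Answer: 5

Derivation:
Cofactor C_01 = 5
Entry delta = 3 - 2 = 1
Det delta = entry_delta * cofactor = 1 * 5 = 5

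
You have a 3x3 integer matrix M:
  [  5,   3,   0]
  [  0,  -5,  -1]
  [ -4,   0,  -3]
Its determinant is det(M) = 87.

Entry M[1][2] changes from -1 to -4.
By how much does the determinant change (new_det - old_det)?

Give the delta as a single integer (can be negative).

Cofactor C_12 = -12
Entry delta = -4 - -1 = -3
Det delta = entry_delta * cofactor = -3 * -12 = 36

Answer: 36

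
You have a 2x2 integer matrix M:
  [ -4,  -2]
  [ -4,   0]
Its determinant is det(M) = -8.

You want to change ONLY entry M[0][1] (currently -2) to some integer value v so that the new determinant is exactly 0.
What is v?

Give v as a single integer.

Answer: 0

Derivation:
det is linear in entry M[0][1]: det = old_det + (v - -2) * C_01
Cofactor C_01 = 4
Want det = 0: -8 + (v - -2) * 4 = 0
  (v - -2) = 8 / 4 = 2
  v = -2 + (2) = 0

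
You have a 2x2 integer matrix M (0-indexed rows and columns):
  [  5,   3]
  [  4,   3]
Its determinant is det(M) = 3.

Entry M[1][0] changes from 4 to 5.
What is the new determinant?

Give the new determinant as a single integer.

det is linear in row 1: changing M[1][0] by delta changes det by delta * cofactor(1,0).
Cofactor C_10 = (-1)^(1+0) * minor(1,0) = -3
Entry delta = 5 - 4 = 1
Det delta = 1 * -3 = -3
New det = 3 + -3 = 0

Answer: 0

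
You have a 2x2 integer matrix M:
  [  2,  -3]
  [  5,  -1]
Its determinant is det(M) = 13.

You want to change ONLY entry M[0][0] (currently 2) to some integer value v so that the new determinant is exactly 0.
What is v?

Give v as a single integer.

Answer: 15

Derivation:
det is linear in entry M[0][0]: det = old_det + (v - 2) * C_00
Cofactor C_00 = -1
Want det = 0: 13 + (v - 2) * -1 = 0
  (v - 2) = -13 / -1 = 13
  v = 2 + (13) = 15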